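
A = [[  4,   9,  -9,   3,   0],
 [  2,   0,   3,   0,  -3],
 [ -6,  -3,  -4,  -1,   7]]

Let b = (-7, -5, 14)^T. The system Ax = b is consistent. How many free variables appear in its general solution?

Row reduce the augmented matrix [A | b].
R2 ← R2 − (1/2)·R1: [0, -9/2, 15/2, -3/2, -3, -3/2]
R3 ← R3 + (3/2)·R1: [0, 21/2, -35/2, 7/2, 7, 7/2]
R3 ← R3 + (7/3)·R2: [0, 0, 0, 0, 0, 0]
The echelon form has 2 nonzero rows, and every pivot lies in the first 5 columns, so rank(A) = rank([A|b]) = 2.
The system is consistent.
Free variables = (unknowns) − (rank) = 5 − 2 = 3.

3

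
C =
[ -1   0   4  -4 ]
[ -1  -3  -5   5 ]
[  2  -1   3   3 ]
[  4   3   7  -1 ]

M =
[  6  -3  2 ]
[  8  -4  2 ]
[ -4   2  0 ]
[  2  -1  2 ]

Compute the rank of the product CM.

2

First compute CM:
[[-30,  15, -10],
 [  0,   0,   2],
 [ -2,   1,   8],
 [ 18,  -9,  12]]
Now row reduce the product.
R3 ← R3 − (1/15)·R1: [0, 0, 26/3]
R4 ← R4 + (3/5)·R1: [0, 0, 6]
R3 ← R3 − (13/3)·R2: [0, 0, 0]
R4 ← R4 − (3)·R2: [0, 0, 0]
2 nonzero rows, so rank(CM) = 2.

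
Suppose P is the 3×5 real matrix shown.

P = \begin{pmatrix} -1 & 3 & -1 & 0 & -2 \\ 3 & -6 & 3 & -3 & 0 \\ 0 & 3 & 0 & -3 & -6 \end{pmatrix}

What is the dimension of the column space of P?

Row reduce to echelon form.
R2 ← R2 + (3)·R1: [0, 3, 0, -3, -6]
R3 ← R3 − R2: [0, 0, 0, 0, 0]
Echelon form has 2 nonzero rows, so rank(P) = 2.
The column space has dimension equal to the rank: 2.

2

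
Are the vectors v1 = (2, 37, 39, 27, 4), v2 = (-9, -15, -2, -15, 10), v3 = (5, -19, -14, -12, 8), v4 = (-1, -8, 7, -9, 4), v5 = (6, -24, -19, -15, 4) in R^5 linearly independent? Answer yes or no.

Form the matrix with these vectors as rows and row reduce.
R2 ← R2 + (9/2)·R1: [0, 303/2, 347/2, 213/2, 28]
R3 ← R3 − (5/2)·R1: [0, -223/2, -223/2, -159/2, -2]
R4 ← R4 + (1/2)·R1: [0, 21/2, 53/2, 9/2, 6]
R5 ← R5 − (3)·R1: [0, -135, -136, -96, -8]
R3 ← R3 + (223/303)·R2: [0, 0, 4906/303, -113/101, 5638/303]
R4 ← R4 − (7/101)·R2: [0, 0, 1462/101, -291/101, 410/101]
R5 ← R5 + (90/101)·R2: [0, 0, 1879/101, -111/101, 1712/101]
R4 ← R4 − (2193/2453)·R3: [0, 0, 0, -4614/2453, -30848/2453]
R5 ← R5 − (5637/4906)·R3: [0, 0, 0, 915/4906, -10865/2453]
R5 ← R5 + (305/3076)·R4: [0, 0, 0, 0, -4365/769]
5 nonzero rows, so the 5 vectors span a space of dimension 5.
Since 5 = 5, the vectors are linearly independent.

yes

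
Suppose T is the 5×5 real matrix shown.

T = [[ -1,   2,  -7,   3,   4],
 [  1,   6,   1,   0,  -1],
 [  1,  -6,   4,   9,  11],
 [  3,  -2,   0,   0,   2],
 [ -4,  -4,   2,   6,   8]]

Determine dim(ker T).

0

Row reduce to echelon form.
R2 ← R2 + R1: [0, 8, -6, 3, 3]
R3 ← R3 + R1: [0, -4, -3, 12, 15]
R4 ← R4 + (3)·R1: [0, 4, -21, 9, 14]
R5 ← R5 − (4)·R1: [0, -12, 30, -6, -8]
R3 ← R3 + (1/2)·R2: [0, 0, -6, 27/2, 33/2]
R4 ← R4 − (1/2)·R2: [0, 0, -18, 15/2, 25/2]
R5 ← R5 + (3/2)·R2: [0, 0, 21, -3/2, -7/2]
R4 ← R4 − (3)·R3: [0, 0, 0, -33, -37]
R5 ← R5 + (7/2)·R3: [0, 0, 0, 183/4, 217/4]
R5 ← R5 + (61/44)·R4: [0, 0, 0, 0, 65/22]
5 nonzero rows, so rank(T) = 5.
T has 5 columns; by rank–nullity, nullity = 5 − 5 = 0.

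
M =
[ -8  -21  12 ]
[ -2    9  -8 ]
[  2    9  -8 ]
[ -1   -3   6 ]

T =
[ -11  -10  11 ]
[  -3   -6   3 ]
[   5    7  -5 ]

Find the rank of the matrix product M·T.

First compute MT:
[[211, 290, -211],
 [-45, -90,  45],
 [-89, -130,  89],
 [ 50,  70, -50]]
Now row reduce the product.
R2 ← R2 + (45/211)·R1: [0, -5940/211, 0]
R3 ← R3 + (89/211)·R1: [0, -1620/211, 0]
R4 ← R4 − (50/211)·R1: [0, 270/211, 0]
R3 ← R3 − (3/11)·R2: [0, 0, 0]
R4 ← R4 + (1/22)·R2: [0, 0, 0]
2 nonzero rows, so rank(MT) = 2.

2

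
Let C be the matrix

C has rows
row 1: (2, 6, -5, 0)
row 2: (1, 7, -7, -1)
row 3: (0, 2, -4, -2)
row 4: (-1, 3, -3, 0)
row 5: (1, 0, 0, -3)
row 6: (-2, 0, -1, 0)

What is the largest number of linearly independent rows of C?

4

Row reduce to echelon form.
R2 ← R2 − (1/2)·R1: [0, 4, -9/2, -1]
R4 ← R4 + (1/2)·R1: [0, 6, -11/2, 0]
R5 ← R5 − (1/2)·R1: [0, -3, 5/2, -3]
R6 ← R6 + R1: [0, 6, -6, 0]
R3 ← R3 − (1/2)·R2: [0, 0, -7/4, -3/2]
R4 ← R4 − (3/2)·R2: [0, 0, 5/4, 3/2]
R5 ← R5 + (3/4)·R2: [0, 0, -7/8, -15/4]
R6 ← R6 − (3/2)·R2: [0, 0, 3/4, 3/2]
R4 ← R4 + (5/7)·R3: [0, 0, 0, 3/7]
R5 ← R5 − (1/2)·R3: [0, 0, 0, -3]
R6 ← R6 + (3/7)·R3: [0, 0, 0, 6/7]
R5 ← R5 + (7)·R4: [0, 0, 0, 0]
R6 ← R6 − (2)·R4: [0, 0, 0, 0]
Echelon form has 4 nonzero rows, so rank(C) = 4.
The rank gives the maximum number of linearly independent rows: 4.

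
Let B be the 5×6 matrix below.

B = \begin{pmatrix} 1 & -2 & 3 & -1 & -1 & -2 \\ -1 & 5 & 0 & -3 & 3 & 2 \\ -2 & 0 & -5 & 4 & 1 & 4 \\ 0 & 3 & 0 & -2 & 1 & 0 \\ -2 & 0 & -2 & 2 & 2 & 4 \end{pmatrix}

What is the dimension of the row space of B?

3

Row reduce to echelon form.
R2 ← R2 + R1: [0, 3, 3, -4, 2, 0]
R3 ← R3 + (2)·R1: [0, -4, 1, 2, -1, 0]
R5 ← R5 + (2)·R1: [0, -4, 4, 0, 0, 0]
R3 ← R3 + (4/3)·R2: [0, 0, 5, -10/3, 5/3, 0]
R4 ← R4 − R2: [0, 0, -3, 2, -1, 0]
R5 ← R5 + (4/3)·R2: [0, 0, 8, -16/3, 8/3, 0]
R4 ← R4 + (3/5)·R3: [0, 0, 0, 0, 0, 0]
R5 ← R5 − (8/5)·R3: [0, 0, 0, 0, 0, 0]
Echelon form has 3 nonzero rows, so rank(B) = 3.
The row space has dimension equal to the rank: 3.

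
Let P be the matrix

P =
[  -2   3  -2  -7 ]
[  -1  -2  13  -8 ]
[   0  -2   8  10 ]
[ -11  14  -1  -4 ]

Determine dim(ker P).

Row reduce to echelon form.
R2 ← R2 − (1/2)·R1: [0, -7/2, 14, -9/2]
R4 ← R4 − (11/2)·R1: [0, -5/2, 10, 69/2]
R3 ← R3 − (4/7)·R2: [0, 0, 0, 88/7]
R4 ← R4 − (5/7)·R2: [0, 0, 0, 264/7]
R4 ← R4 − (3)·R3: [0, 0, 0, 0]
3 nonzero rows, so rank(P) = 3.
P has 4 columns; by rank–nullity, nullity = 4 − 3 = 1.

1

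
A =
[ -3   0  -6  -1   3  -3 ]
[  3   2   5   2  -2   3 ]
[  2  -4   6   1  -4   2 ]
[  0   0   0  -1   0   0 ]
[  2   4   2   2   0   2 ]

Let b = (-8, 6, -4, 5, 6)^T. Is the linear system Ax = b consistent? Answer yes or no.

Row reduce the augmented matrix [A | b].
R2 ← R2 + R1: [0, 2, -1, 1, 1, 0, -2]
R3 ← R3 + (2/3)·R1: [0, -4, 2, 1/3, -2, 0, -28/3]
R5 ← R5 + (2/3)·R1: [0, 4, -2, 4/3, 2, 0, 2/3]
R3 ← R3 + (2)·R2: [0, 0, 0, 7/3, 0, 0, -40/3]
R5 ← R5 − (2)·R2: [0, 0, 0, -2/3, 0, 0, 14/3]
R4 ← R4 + (3/7)·R3: [0, 0, 0, 0, 0, 0, -5/7]
R5 ← R5 + (2/7)·R3: [0, 0, 0, 0, 0, 0, 6/7]
R5 ← R5 + (6/5)·R4: [0, 0, 0, 0, 0, 0, 0]
The echelon form has 4 nonzero rows; the last pivot sits in the augmented column, so rank(A) = 3 but rank([A|b]) = 4.
Since the ranks differ, the system is inconsistent.

no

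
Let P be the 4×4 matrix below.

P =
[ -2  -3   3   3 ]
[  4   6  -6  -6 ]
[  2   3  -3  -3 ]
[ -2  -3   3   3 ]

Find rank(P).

Row reduce to echelon form.
R2 ← R2 + (2)·R1: [0, 0, 0, 0]
R3 ← R3 + R1: [0, 0, 0, 0]
R4 ← R4 − R1: [0, 0, 0, 0]
Echelon form has 1 nonzero row, so rank(P) = 1.

1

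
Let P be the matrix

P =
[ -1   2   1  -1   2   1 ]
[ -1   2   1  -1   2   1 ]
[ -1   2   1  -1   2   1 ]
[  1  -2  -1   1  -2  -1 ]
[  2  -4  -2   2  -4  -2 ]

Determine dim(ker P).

5

Row reduce to echelon form.
R2 ← R2 − R1: [0, 0, 0, 0, 0, 0]
R3 ← R3 − R1: [0, 0, 0, 0, 0, 0]
R4 ← R4 + R1: [0, 0, 0, 0, 0, 0]
R5 ← R5 + (2)·R1: [0, 0, 0, 0, 0, 0]
1 nonzero row, so rank(P) = 1.
P has 6 columns; by rank–nullity, nullity = 6 − 1 = 5.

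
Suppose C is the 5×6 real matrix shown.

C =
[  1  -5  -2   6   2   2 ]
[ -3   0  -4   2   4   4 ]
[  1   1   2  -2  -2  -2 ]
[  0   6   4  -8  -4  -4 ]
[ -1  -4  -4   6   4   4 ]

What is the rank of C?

Row reduce to echelon form.
R2 ← R2 + (3)·R1: [0, -15, -10, 20, 10, 10]
R3 ← R3 − R1: [0, 6, 4, -8, -4, -4]
R5 ← R5 + R1: [0, -9, -6, 12, 6, 6]
R3 ← R3 + (2/5)·R2: [0, 0, 0, 0, 0, 0]
R4 ← R4 + (2/5)·R2: [0, 0, 0, 0, 0, 0]
R5 ← R5 − (3/5)·R2: [0, 0, 0, 0, 0, 0]
Echelon form has 2 nonzero rows, so rank(C) = 2.

2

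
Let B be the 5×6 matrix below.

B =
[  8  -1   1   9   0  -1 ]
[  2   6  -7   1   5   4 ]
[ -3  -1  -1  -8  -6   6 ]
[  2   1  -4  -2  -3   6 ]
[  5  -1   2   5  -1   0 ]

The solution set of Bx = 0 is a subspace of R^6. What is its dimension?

Row reduce to echelon form.
R2 ← R2 − (1/4)·R1: [0, 25/4, -29/4, -5/4, 5, 17/4]
R3 ← R3 + (3/8)·R1: [0, -11/8, -5/8, -37/8, -6, 45/8]
R4 ← R4 − (1/4)·R1: [0, 5/4, -17/4, -17/4, -3, 25/4]
R5 ← R5 − (5/8)·R1: [0, -3/8, 11/8, -5/8, -1, 5/8]
R3 ← R3 + (11/50)·R2: [0, 0, -111/50, -49/10, -49/10, 164/25]
R4 ← R4 − (1/5)·R2: [0, 0, -14/5, -4, -4, 27/5]
R5 ← R5 + (3/50)·R2: [0, 0, 47/50, -7/10, -7/10, 22/25]
R4 ← R4 − (140/111)·R3: [0, 0, 0, 242/111, 242/111, -319/111]
R5 ← R5 + (47/111)·R3: [0, 0, 0, -308/111, -308/111, 406/111]
R5 ← R5 + (14/11)·R4: [0, 0, 0, 0, 0, 0]
4 nonzero rows, so rank(B) = 4.
B has 6 columns; by rank–nullity, nullity = 6 − 4 = 2.

2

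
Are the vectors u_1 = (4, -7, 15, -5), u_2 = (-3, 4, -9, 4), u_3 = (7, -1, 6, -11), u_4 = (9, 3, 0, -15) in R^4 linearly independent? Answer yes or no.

no

Form the matrix with these vectors as rows and row reduce.
R2 ← R2 + (3/4)·R1: [0, -5/4, 9/4, 1/4]
R3 ← R3 − (7/4)·R1: [0, 45/4, -81/4, -9/4]
R4 ← R4 − (9/4)·R1: [0, 75/4, -135/4, -15/4]
R3 ← R3 + (9)·R2: [0, 0, 0, 0]
R4 ← R4 + (15)·R2: [0, 0, 0, 0]
2 nonzero rows, so the 4 vectors span a space of dimension 2.
Since 2 < 4, the vectors are linearly dependent.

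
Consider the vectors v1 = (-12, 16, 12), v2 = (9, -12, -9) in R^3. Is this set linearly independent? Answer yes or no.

Form the matrix with these vectors as rows and row reduce.
R2 ← R2 + (3/4)·R1: [0, 0, 0]
1 nonzero row, so the 2 vectors span a space of dimension 1.
Since 1 < 2, the vectors are linearly dependent.

no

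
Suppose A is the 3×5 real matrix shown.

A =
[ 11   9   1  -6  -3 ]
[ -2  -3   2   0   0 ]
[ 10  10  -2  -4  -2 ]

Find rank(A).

2

Row reduce to echelon form.
R2 ← R2 + (2/11)·R1: [0, -15/11, 24/11, -12/11, -6/11]
R3 ← R3 − (10/11)·R1: [0, 20/11, -32/11, 16/11, 8/11]
R3 ← R3 + (4/3)·R2: [0, 0, 0, 0, 0]
Echelon form has 2 nonzero rows, so rank(A) = 2.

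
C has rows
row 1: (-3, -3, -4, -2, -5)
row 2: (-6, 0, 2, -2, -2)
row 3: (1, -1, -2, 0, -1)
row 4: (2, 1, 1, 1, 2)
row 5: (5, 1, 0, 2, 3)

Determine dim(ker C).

3

Row reduce to echelon form.
R2 ← R2 − (2)·R1: [0, 6, 10, 2, 8]
R3 ← R3 + (1/3)·R1: [0, -2, -10/3, -2/3, -8/3]
R4 ← R4 + (2/3)·R1: [0, -1, -5/3, -1/3, -4/3]
R5 ← R5 + (5/3)·R1: [0, -4, -20/3, -4/3, -16/3]
R3 ← R3 + (1/3)·R2: [0, 0, 0, 0, 0]
R4 ← R4 + (1/6)·R2: [0, 0, 0, 0, 0]
R5 ← R5 + (2/3)·R2: [0, 0, 0, 0, 0]
2 nonzero rows, so rank(C) = 2.
C has 5 columns; by rank–nullity, nullity = 5 − 2 = 3.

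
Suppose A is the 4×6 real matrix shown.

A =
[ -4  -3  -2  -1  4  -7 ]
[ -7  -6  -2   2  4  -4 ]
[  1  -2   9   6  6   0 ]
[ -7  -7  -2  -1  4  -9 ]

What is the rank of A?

4

Row reduce to echelon form.
R2 ← R2 − (7/4)·R1: [0, -3/4, 3/2, 15/4, -3, 33/4]
R3 ← R3 + (1/4)·R1: [0, -11/4, 17/2, 23/4, 7, -7/4]
R4 ← R4 − (7/4)·R1: [0, -7/4, 3/2, 3/4, -3, 13/4]
R3 ← R3 − (11/3)·R2: [0, 0, 3, -8, 18, -32]
R4 ← R4 − (7/3)·R2: [0, 0, -2, -8, 4, -16]
R4 ← R4 + (2/3)·R3: [0, 0, 0, -40/3, 16, -112/3]
Echelon form has 4 nonzero rows, so rank(A) = 4.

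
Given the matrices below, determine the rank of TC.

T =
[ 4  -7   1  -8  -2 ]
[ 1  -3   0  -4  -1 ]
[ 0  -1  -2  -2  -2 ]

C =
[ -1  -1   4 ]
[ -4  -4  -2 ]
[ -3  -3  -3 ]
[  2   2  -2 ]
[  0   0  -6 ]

First compute TC:
[[  5,   5,  55],
 [  3,   3,  24],
 [  6,   6,  24]]
Now row reduce the product.
R2 ← R2 − (3/5)·R1: [0, 0, -9]
R3 ← R3 − (6/5)·R1: [0, 0, -42]
R3 ← R3 − (14/3)·R2: [0, 0, 0]
2 nonzero rows, so rank(TC) = 2.

2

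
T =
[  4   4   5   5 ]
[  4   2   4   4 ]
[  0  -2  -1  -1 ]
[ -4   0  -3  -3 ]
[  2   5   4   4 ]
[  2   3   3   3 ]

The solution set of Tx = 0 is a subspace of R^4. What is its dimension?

2

Row reduce to echelon form.
R2 ← R2 − R1: [0, -2, -1, -1]
R4 ← R4 + R1: [0, 4, 2, 2]
R5 ← R5 − (1/2)·R1: [0, 3, 3/2, 3/2]
R6 ← R6 − (1/2)·R1: [0, 1, 1/2, 1/2]
R3 ← R3 − R2: [0, 0, 0, 0]
R4 ← R4 + (2)·R2: [0, 0, 0, 0]
R5 ← R5 + (3/2)·R2: [0, 0, 0, 0]
R6 ← R6 + (1/2)·R2: [0, 0, 0, 0]
2 nonzero rows, so rank(T) = 2.
T has 4 columns; by rank–nullity, nullity = 4 − 2 = 2.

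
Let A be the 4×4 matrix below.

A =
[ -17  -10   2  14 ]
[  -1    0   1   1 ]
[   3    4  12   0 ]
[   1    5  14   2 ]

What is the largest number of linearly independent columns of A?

3

Row reduce to echelon form.
R2 ← R2 − (1/17)·R1: [0, 10/17, 15/17, 3/17]
R3 ← R3 + (3/17)·R1: [0, 38/17, 210/17, 42/17]
R4 ← R4 + (1/17)·R1: [0, 75/17, 240/17, 48/17]
R3 ← R3 − (19/5)·R2: [0, 0, 9, 9/5]
R4 ← R4 − (15/2)·R2: [0, 0, 15/2, 3/2]
R4 ← R4 − (5/6)·R3: [0, 0, 0, 0]
Echelon form has 3 nonzero rows, so rank(A) = 3.
The rank gives the maximum number of linearly independent columns: 3.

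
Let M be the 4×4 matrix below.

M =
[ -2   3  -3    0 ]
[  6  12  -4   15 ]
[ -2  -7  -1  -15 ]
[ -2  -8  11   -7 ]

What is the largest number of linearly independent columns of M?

4

Row reduce to echelon form.
R2 ← R2 + (3)·R1: [0, 21, -13, 15]
R3 ← R3 − R1: [0, -10, 2, -15]
R4 ← R4 − R1: [0, -11, 14, -7]
R3 ← R3 + (10/21)·R2: [0, 0, -88/21, -55/7]
R4 ← R4 + (11/21)·R2: [0, 0, 151/21, 6/7]
R4 ← R4 + (151/88)·R3: [0, 0, 0, -101/8]
Echelon form has 4 nonzero rows, so rank(M) = 4.
The rank gives the maximum number of linearly independent columns: 4.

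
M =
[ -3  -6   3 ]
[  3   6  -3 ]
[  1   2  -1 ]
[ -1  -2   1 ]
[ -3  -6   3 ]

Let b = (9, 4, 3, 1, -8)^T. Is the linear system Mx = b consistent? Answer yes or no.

Row reduce the augmented matrix [M | b].
R2 ← R2 + R1: [0, 0, 0, 13]
R3 ← R3 + (1/3)·R1: [0, 0, 0, 6]
R4 ← R4 − (1/3)·R1: [0, 0, 0, -2]
R5 ← R5 − R1: [0, 0, 0, -17]
R3 ← R3 − (6/13)·R2: [0, 0, 0, 0]
R4 ← R4 + (2/13)·R2: [0, 0, 0, 0]
R5 ← R5 + (17/13)·R2: [0, 0, 0, 0]
The echelon form has 2 nonzero rows; the last pivot sits in the augmented column, so rank(M) = 1 but rank([M|b]) = 2.
Since the ranks differ, the system is inconsistent.

no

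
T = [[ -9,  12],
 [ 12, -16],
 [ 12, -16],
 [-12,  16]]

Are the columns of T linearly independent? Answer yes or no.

no

Row reduce T to echelon form.
R2 ← R2 + (4/3)·R1: [0, 0]
R3 ← R3 + (4/3)·R1: [0, 0]
R4 ← R4 − (4/3)·R1: [0, 0]
1 pivot among 2 columns.
Only 1 < 2 pivot columns, so the columns are linearly dependent.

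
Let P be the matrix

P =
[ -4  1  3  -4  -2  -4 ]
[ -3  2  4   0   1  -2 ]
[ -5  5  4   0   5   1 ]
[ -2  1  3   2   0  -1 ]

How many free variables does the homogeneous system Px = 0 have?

2

Row reduce to echelon form.
R2 ← R2 − (3/4)·R1: [0, 5/4, 7/4, 3, 5/2, 1]
R3 ← R3 − (5/4)·R1: [0, 15/4, 1/4, 5, 15/2, 6]
R4 ← R4 − (1/2)·R1: [0, 1/2, 3/2, 4, 1, 1]
R3 ← R3 − (3)·R2: [0, 0, -5, -4, 0, 3]
R4 ← R4 − (2/5)·R2: [0, 0, 4/5, 14/5, 0, 3/5]
R4 ← R4 + (4/25)·R3: [0, 0, 0, 54/25, 0, 27/25]
4 nonzero rows, so rank(P) = 4.
P has 6 columns; by rank–nullity, nullity = 6 − 4 = 2.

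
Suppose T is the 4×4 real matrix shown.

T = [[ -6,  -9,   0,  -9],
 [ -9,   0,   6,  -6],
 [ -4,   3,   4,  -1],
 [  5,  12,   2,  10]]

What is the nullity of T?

Row reduce to echelon form.
R2 ← R2 − (3/2)·R1: [0, 27/2, 6, 15/2]
R3 ← R3 − (2/3)·R1: [0, 9, 4, 5]
R4 ← R4 + (5/6)·R1: [0, 9/2, 2, 5/2]
R3 ← R3 − (2/3)·R2: [0, 0, 0, 0]
R4 ← R4 − (1/3)·R2: [0, 0, 0, 0]
2 nonzero rows, so rank(T) = 2.
T has 4 columns; by rank–nullity, nullity = 4 − 2 = 2.

2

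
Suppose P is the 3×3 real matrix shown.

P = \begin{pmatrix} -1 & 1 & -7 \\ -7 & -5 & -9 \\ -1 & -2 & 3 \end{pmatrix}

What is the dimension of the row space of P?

2

Row reduce to echelon form.
R2 ← R2 − (7)·R1: [0, -12, 40]
R3 ← R3 − R1: [0, -3, 10]
R3 ← R3 − (1/4)·R2: [0, 0, 0]
Echelon form has 2 nonzero rows, so rank(P) = 2.
The row space has dimension equal to the rank: 2.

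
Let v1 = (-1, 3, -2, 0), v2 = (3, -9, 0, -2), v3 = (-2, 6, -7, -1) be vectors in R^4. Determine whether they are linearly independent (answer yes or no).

no

Form the matrix with these vectors as rows and row reduce.
R2 ← R2 + (3)·R1: [0, 0, -6, -2]
R3 ← R3 − (2)·R1: [0, 0, -3, -1]
R3 ← R3 − (1/2)·R2: [0, 0, 0, 0]
2 nonzero rows, so the 3 vectors span a space of dimension 2.
Since 2 < 3, the vectors are linearly dependent.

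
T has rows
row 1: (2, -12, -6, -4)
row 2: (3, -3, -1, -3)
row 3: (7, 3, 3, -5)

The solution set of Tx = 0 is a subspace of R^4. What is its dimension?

2

Row reduce to echelon form.
R2 ← R2 − (3/2)·R1: [0, 15, 8, 3]
R3 ← R3 − (7/2)·R1: [0, 45, 24, 9]
R3 ← R3 − (3)·R2: [0, 0, 0, 0]
2 nonzero rows, so rank(T) = 2.
T has 4 columns; by rank–nullity, nullity = 4 − 2 = 2.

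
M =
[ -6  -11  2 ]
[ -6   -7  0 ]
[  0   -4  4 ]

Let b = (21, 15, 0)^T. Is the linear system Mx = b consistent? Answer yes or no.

Row reduce the augmented matrix [M | b].
R2 ← R2 − R1: [0, 4, -2, -6]
R3 ← R3 + R2: [0, 0, 2, -6]
The echelon form has 3 nonzero rows, and every pivot lies in the first 3 columns, so rank(M) = rank([M|b]) = 3.
The system is consistent.

yes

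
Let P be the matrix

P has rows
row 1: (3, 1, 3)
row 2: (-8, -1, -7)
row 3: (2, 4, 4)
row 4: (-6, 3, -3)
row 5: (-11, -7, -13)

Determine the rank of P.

2

Row reduce to echelon form.
R2 ← R2 + (8/3)·R1: [0, 5/3, 1]
R3 ← R3 − (2/3)·R1: [0, 10/3, 2]
R4 ← R4 + (2)·R1: [0, 5, 3]
R5 ← R5 + (11/3)·R1: [0, -10/3, -2]
R3 ← R3 − (2)·R2: [0, 0, 0]
R4 ← R4 − (3)·R2: [0, 0, 0]
R5 ← R5 + (2)·R2: [0, 0, 0]
Echelon form has 2 nonzero rows, so rank(P) = 2.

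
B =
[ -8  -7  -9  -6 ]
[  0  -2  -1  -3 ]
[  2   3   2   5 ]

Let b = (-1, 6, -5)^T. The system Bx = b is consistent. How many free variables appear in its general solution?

Row reduce the augmented matrix [B | b].
R3 ← R3 + (1/4)·R1: [0, 5/4, -1/4, 7/2, -21/4]
R3 ← R3 + (5/8)·R2: [0, 0, -7/8, 13/8, -3/2]
The echelon form has 3 nonzero rows, and every pivot lies in the first 4 columns, so rank(B) = rank([B|b]) = 3.
The system is consistent.
Free variables = (unknowns) − (rank) = 4 − 3 = 1.

1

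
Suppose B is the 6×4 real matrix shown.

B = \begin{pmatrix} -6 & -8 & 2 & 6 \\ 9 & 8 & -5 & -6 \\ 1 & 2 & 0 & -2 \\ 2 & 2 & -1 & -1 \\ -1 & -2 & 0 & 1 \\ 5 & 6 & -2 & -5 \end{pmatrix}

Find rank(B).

Row reduce to echelon form.
R2 ← R2 + (3/2)·R1: [0, -4, -2, 3]
R3 ← R3 + (1/6)·R1: [0, 2/3, 1/3, -1]
R4 ← R4 + (1/3)·R1: [0, -2/3, -1/3, 1]
R5 ← R5 − (1/6)·R1: [0, -2/3, -1/3, 0]
R6 ← R6 + (5/6)·R1: [0, -2/3, -1/3, 0]
R3 ← R3 + (1/6)·R2: [0, 0, 0, -1/2]
R4 ← R4 − (1/6)·R2: [0, 0, 0, 1/2]
R5 ← R5 − (1/6)·R2: [0, 0, 0, -1/2]
R6 ← R6 − (1/6)·R2: [0, 0, 0, -1/2]
R4 ← R4 + R3: [0, 0, 0, 0]
R5 ← R5 − R3: [0, 0, 0, 0]
R6 ← R6 − R3: [0, 0, 0, 0]
Echelon form has 3 nonzero rows, so rank(B) = 3.

3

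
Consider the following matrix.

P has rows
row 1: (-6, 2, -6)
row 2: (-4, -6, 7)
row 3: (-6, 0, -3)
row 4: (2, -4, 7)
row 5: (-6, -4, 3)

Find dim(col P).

2

Row reduce to echelon form.
R2 ← R2 − (2/3)·R1: [0, -22/3, 11]
R3 ← R3 − R1: [0, -2, 3]
R4 ← R4 + (1/3)·R1: [0, -10/3, 5]
R5 ← R5 − R1: [0, -6, 9]
R3 ← R3 − (3/11)·R2: [0, 0, 0]
R4 ← R4 − (5/11)·R2: [0, 0, 0]
R5 ← R5 − (9/11)·R2: [0, 0, 0]
Echelon form has 2 nonzero rows, so rank(P) = 2.
The column space has dimension equal to the rank: 2.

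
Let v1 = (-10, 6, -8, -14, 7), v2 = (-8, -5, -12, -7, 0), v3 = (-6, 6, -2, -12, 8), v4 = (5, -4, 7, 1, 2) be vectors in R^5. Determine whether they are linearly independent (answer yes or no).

no

Form the matrix with these vectors as rows and row reduce.
R2 ← R2 − (4/5)·R1: [0, -49/5, -28/5, 21/5, -28/5]
R3 ← R3 − (3/5)·R1: [0, 12/5, 14/5, -18/5, 19/5]
R4 ← R4 + (1/2)·R1: [0, -1, 3, -6, 11/2]
R3 ← R3 + (12/49)·R2: [0, 0, 10/7, -18/7, 17/7]
R4 ← R4 − (5/49)·R2: [0, 0, 25/7, -45/7, 85/14]
R4 ← R4 − (5/2)·R3: [0, 0, 0, 0, 0]
3 nonzero rows, so the 4 vectors span a space of dimension 3.
Since 3 < 4, the vectors are linearly dependent.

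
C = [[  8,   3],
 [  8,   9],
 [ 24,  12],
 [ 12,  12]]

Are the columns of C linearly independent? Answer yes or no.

Row reduce C to echelon form.
R2 ← R2 − R1: [0, 6]
R3 ← R3 − (3)·R1: [0, 3]
R4 ← R4 − (3/2)·R1: [0, 15/2]
R3 ← R3 − (1/2)·R2: [0, 0]
R4 ← R4 − (5/4)·R2: [0, 0]
2 pivots among 2 columns.
Every column is a pivot column, so the columns are linearly independent.

yes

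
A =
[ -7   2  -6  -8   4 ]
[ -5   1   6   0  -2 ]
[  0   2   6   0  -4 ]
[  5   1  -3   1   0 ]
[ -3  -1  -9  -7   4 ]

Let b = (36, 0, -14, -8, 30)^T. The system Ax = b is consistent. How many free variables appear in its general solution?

0

Row reduce the augmented matrix [A | b].
R2 ← R2 − (5/7)·R1: [0, -3/7, 72/7, 40/7, -34/7, -180/7]
R4 ← R4 + (5/7)·R1: [0, 17/7, -51/7, -33/7, 20/7, 124/7]
R5 ← R5 − (3/7)·R1: [0, -13/7, -45/7, -25/7, 16/7, 102/7]
R3 ← R3 + (14/3)·R2: [0, 0, 54, 80/3, -80/3, -134]
R4 ← R4 + (17/3)·R2: [0, 0, 51, 83/3, -74/3, -128]
R5 ← R5 − (13/3)·R2: [0, 0, -51, -85/3, 70/3, 126]
R4 ← R4 − (17/18)·R3: [0, 0, 0, 67/27, 14/27, -13/9]
R5 ← R5 + (17/18)·R3: [0, 0, 0, -85/27, -50/27, -5/9]
R5 ← R5 + (85/67)·R4: [0, 0, 0, 0, -80/67, -160/67]
The echelon form has 5 nonzero rows, and every pivot lies in the first 5 columns, so rank(A) = rank([A|b]) = 5.
The system is consistent.
Free variables = (unknowns) − (rank) = 5 − 5 = 0.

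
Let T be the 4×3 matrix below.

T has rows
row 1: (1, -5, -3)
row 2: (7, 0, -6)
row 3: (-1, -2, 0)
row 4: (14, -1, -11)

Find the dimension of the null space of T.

Row reduce to echelon form.
R2 ← R2 − (7)·R1: [0, 35, 15]
R3 ← R3 + R1: [0, -7, -3]
R4 ← R4 − (14)·R1: [0, 69, 31]
R3 ← R3 + (1/5)·R2: [0, 0, 0]
R4 ← R4 − (69/35)·R2: [0, 0, 10/7]
Swap R3 ↔ R4
3 nonzero rows, so rank(T) = 3.
T has 3 columns; by rank–nullity, nullity = 3 − 3 = 0.

0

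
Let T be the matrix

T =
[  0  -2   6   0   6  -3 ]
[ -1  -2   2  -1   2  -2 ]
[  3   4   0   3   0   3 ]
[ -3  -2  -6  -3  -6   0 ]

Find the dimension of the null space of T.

4

Row reduce to echelon form.
Swap R1 ↔ R2
R3 ← R3 + (3)·R1: [0, -2, 6, 0, 6, -3]
R4 ← R4 − (3)·R1: [0, 4, -12, 0, -12, 6]
R3 ← R3 − R2: [0, 0, 0, 0, 0, 0]
R4 ← R4 + (2)·R2: [0, 0, 0, 0, 0, 0]
2 nonzero rows, so rank(T) = 2.
T has 6 columns; by rank–nullity, nullity = 6 − 2 = 4.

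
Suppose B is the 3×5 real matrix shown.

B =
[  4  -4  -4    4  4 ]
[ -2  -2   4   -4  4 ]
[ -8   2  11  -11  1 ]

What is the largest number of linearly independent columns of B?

2

Row reduce to echelon form.
R2 ← R2 + (1/2)·R1: [0, -4, 2, -2, 6]
R3 ← R3 + (2)·R1: [0, -6, 3, -3, 9]
R3 ← R3 − (3/2)·R2: [0, 0, 0, 0, 0]
Echelon form has 2 nonzero rows, so rank(B) = 2.
The rank gives the maximum number of linearly independent columns: 2.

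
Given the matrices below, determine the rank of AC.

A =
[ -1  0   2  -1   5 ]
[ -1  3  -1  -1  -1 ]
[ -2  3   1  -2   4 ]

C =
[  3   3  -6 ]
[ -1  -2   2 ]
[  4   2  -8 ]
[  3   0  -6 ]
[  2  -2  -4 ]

First compute AC:
[[ 12,  -9, -24],
 [-15,  -9,  30],
 [ -3, -18,   6]]
Now row reduce the product.
R2 ← R2 + (5/4)·R1: [0, -81/4, 0]
R3 ← R3 + (1/4)·R1: [0, -81/4, 0]
R3 ← R3 − R2: [0, 0, 0]
2 nonzero rows, so rank(AC) = 2.

2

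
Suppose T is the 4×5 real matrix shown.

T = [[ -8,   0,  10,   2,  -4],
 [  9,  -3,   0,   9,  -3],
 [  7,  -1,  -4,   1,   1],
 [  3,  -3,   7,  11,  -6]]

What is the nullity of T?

Row reduce to echelon form.
R2 ← R2 + (9/8)·R1: [0, -3, 45/4, 45/4, -15/2]
R3 ← R3 + (7/8)·R1: [0, -1, 19/4, 11/4, -5/2]
R4 ← R4 + (3/8)·R1: [0, -3, 43/4, 47/4, -15/2]
R3 ← R3 − (1/3)·R2: [0, 0, 1, -1, 0]
R4 ← R4 − R2: [0, 0, -1/2, 1/2, 0]
R4 ← R4 + (1/2)·R3: [0, 0, 0, 0, 0]
3 nonzero rows, so rank(T) = 3.
T has 5 columns; by rank–nullity, nullity = 5 − 3 = 2.

2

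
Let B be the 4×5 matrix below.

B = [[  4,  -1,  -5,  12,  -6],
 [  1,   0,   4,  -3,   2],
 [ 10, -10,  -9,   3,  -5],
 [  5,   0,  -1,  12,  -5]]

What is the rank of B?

Row reduce to echelon form.
R2 ← R2 − (1/4)·R1: [0, 1/4, 21/4, -6, 7/2]
R3 ← R3 − (5/2)·R1: [0, -15/2, 7/2, -27, 10]
R4 ← R4 − (5/4)·R1: [0, 5/4, 21/4, -3, 5/2]
R3 ← R3 + (30)·R2: [0, 0, 161, -207, 115]
R4 ← R4 − (5)·R2: [0, 0, -21, 27, -15]
R4 ← R4 + (3/23)·R3: [0, 0, 0, 0, 0]
Echelon form has 3 nonzero rows, so rank(B) = 3.

3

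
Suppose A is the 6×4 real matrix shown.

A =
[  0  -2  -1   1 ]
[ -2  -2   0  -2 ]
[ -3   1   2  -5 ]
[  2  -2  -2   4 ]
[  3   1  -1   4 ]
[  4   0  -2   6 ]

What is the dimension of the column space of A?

Row reduce to echelon form.
Swap R1 ↔ R2
R3 ← R3 − (3/2)·R1: [0, 4, 2, -2]
R4 ← R4 + R1: [0, -4, -2, 2]
R5 ← R5 + (3/2)·R1: [0, -2, -1, 1]
R6 ← R6 + (2)·R1: [0, -4, -2, 2]
R3 ← R3 + (2)·R2: [0, 0, 0, 0]
R4 ← R4 − (2)·R2: [0, 0, 0, 0]
R5 ← R5 − R2: [0, 0, 0, 0]
R6 ← R6 − (2)·R2: [0, 0, 0, 0]
Echelon form has 2 nonzero rows, so rank(A) = 2.
The column space has dimension equal to the rank: 2.

2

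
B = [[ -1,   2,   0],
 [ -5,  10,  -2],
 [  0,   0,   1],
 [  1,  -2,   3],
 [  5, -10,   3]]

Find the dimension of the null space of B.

1

Row reduce to echelon form.
R2 ← R2 − (5)·R1: [0, 0, -2]
R4 ← R4 + R1: [0, 0, 3]
R5 ← R5 + (5)·R1: [0, 0, 3]
R3 ← R3 + (1/2)·R2: [0, 0, 0]
R4 ← R4 + (3/2)·R2: [0, 0, 0]
R5 ← R5 + (3/2)·R2: [0, 0, 0]
2 nonzero rows, so rank(B) = 2.
B has 3 columns; by rank–nullity, nullity = 3 − 2 = 1.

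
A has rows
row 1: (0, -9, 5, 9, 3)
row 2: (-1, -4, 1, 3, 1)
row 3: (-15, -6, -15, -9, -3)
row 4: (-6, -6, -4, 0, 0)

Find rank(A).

2

Row reduce to echelon form.
Swap R1 ↔ R2
R3 ← R3 − (15)·R1: [0, 54, -30, -54, -18]
R4 ← R4 − (6)·R1: [0, 18, -10, -18, -6]
R3 ← R3 + (6)·R2: [0, 0, 0, 0, 0]
R4 ← R4 + (2)·R2: [0, 0, 0, 0, 0]
Echelon form has 2 nonzero rows, so rank(A) = 2.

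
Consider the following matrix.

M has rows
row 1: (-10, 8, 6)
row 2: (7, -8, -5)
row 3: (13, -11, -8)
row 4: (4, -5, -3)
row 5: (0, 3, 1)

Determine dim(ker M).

1

Row reduce to echelon form.
R2 ← R2 + (7/10)·R1: [0, -12/5, -4/5]
R3 ← R3 + (13/10)·R1: [0, -3/5, -1/5]
R4 ← R4 + (2/5)·R1: [0, -9/5, -3/5]
R3 ← R3 − (1/4)·R2: [0, 0, 0]
R4 ← R4 − (3/4)·R2: [0, 0, 0]
R5 ← R5 + (5/4)·R2: [0, 0, 0]
2 nonzero rows, so rank(M) = 2.
M has 3 columns; by rank–nullity, nullity = 3 − 2 = 1.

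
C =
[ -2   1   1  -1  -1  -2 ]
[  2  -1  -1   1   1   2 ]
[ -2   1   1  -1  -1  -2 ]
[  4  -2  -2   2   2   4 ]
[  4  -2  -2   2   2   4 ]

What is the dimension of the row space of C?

Row reduce to echelon form.
R2 ← R2 + R1: [0, 0, 0, 0, 0, 0]
R3 ← R3 − R1: [0, 0, 0, 0, 0, 0]
R4 ← R4 + (2)·R1: [0, 0, 0, 0, 0, 0]
R5 ← R5 + (2)·R1: [0, 0, 0, 0, 0, 0]
Echelon form has 1 nonzero row, so rank(C) = 1.
The row space has dimension equal to the rank: 1.

1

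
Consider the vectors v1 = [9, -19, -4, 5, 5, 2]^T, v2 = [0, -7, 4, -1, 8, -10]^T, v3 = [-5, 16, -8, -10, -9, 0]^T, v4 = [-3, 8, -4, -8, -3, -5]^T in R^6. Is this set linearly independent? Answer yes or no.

Form the matrix with these vectors as rows and row reduce.
R3 ← R3 + (5/9)·R1: [0, 49/9, -92/9, -65/9, -56/9, 10/9]
R4 ← R4 + (1/3)·R1: [0, 5/3, -16/3, -19/3, -4/3, -13/3]
R3 ← R3 + (7/9)·R2: [0, 0, -64/9, -8, 0, -20/3]
R4 ← R4 + (5/21)·R2: [0, 0, -92/21, -46/7, 4/7, -47/7]
R4 ← R4 − (69/112)·R3: [0, 0, 0, -23/14, 4/7, -73/28]
4 nonzero rows, so the 4 vectors span a space of dimension 4.
Since 4 = 4, the vectors are linearly independent.

yes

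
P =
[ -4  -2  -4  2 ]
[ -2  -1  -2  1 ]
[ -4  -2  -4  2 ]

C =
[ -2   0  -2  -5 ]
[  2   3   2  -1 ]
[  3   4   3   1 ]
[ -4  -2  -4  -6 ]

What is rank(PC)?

First compute PC:
[[-16, -26, -16,   6],
 [ -8, -13,  -8,   3],
 [-16, -26, -16,   6]]
Now row reduce the product.
R2 ← R2 − (1/2)·R1: [0, 0, 0, 0]
R3 ← R3 − R1: [0, 0, 0, 0]
1 nonzero row, so rank(PC) = 1.

1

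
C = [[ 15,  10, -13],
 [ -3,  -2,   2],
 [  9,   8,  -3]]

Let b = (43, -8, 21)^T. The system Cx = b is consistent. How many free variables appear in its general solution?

Row reduce the augmented matrix [C | b].
R2 ← R2 + (1/5)·R1: [0, 0, -3/5, 3/5]
R3 ← R3 − (3/5)·R1: [0, 2, 24/5, -24/5]
Swap R2 ↔ R3
The echelon form has 3 nonzero rows, and every pivot lies in the first 3 columns, so rank(C) = rank([C|b]) = 3.
The system is consistent.
Free variables = (unknowns) − (rank) = 3 − 3 = 0.

0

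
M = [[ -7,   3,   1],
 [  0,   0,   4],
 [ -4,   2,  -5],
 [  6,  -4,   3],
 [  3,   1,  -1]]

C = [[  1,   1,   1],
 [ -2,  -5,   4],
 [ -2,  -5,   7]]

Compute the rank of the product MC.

First compute MC:
[[-15, -27,  12],
 [ -8, -20,  28],
 [  2,  11, -31],
 [  8,  11,  11],
 [  3,   3,   0]]
Now row reduce the product.
R2 ← R2 − (8/15)·R1: [0, -28/5, 108/5]
R3 ← R3 + (2/15)·R1: [0, 37/5, -147/5]
R4 ← R4 + (8/15)·R1: [0, -17/5, 87/5]
R5 ← R5 + (1/5)·R1: [0, -12/5, 12/5]
R3 ← R3 + (37/28)·R2: [0, 0, -6/7]
R4 ← R4 − (17/28)·R2: [0, 0, 30/7]
R5 ← R5 − (3/7)·R2: [0, 0, -48/7]
R4 ← R4 + (5)·R3: [0, 0, 0]
R5 ← R5 − (8)·R3: [0, 0, 0]
3 nonzero rows, so rank(MC) = 3.

3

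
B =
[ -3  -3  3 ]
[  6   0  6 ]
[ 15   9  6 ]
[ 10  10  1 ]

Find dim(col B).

Row reduce to echelon form.
R2 ← R2 + (2)·R1: [0, -6, 12]
R3 ← R3 + (5)·R1: [0, -6, 21]
R4 ← R4 + (10/3)·R1: [0, 0, 11]
R3 ← R3 − R2: [0, 0, 9]
R4 ← R4 − (11/9)·R3: [0, 0, 0]
Echelon form has 3 nonzero rows, so rank(B) = 3.
The column space has dimension equal to the rank: 3.

3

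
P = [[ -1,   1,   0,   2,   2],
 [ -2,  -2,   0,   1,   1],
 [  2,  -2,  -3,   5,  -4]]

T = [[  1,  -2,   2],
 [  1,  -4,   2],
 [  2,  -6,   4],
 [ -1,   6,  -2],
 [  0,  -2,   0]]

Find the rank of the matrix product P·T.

First compute PT:
[[ -2,   6,  -4],
 [ -5,  16, -10],
 [-11,  60, -22]]
Now row reduce the product.
R2 ← R2 − (5/2)·R1: [0, 1, 0]
R3 ← R3 − (11/2)·R1: [0, 27, 0]
R3 ← R3 − (27)·R2: [0, 0, 0]
2 nonzero rows, so rank(PT) = 2.

2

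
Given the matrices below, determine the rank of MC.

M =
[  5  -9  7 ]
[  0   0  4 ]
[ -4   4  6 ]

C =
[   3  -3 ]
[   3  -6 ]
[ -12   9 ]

2

First compute MC:
[[-96, 102],
 [-48,  36],
 [-72,  42]]
Now row reduce the product.
R2 ← R2 − (1/2)·R1: [0, -15]
R3 ← R3 − (3/4)·R1: [0, -69/2]
R3 ← R3 − (23/10)·R2: [0, 0]
2 nonzero rows, so rank(MC) = 2.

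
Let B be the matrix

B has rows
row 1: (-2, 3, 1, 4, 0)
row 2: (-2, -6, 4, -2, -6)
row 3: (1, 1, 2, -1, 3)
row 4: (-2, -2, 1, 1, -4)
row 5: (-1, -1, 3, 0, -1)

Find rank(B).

Row reduce to echelon form.
R2 ← R2 − R1: [0, -9, 3, -6, -6]
R3 ← R3 + (1/2)·R1: [0, 5/2, 5/2, 1, 3]
R4 ← R4 − R1: [0, -5, 0, -3, -4]
R5 ← R5 − (1/2)·R1: [0, -5/2, 5/2, -2, -1]
R3 ← R3 + (5/18)·R2: [0, 0, 10/3, -2/3, 4/3]
R4 ← R4 − (5/9)·R2: [0, 0, -5/3, 1/3, -2/3]
R5 ← R5 − (5/18)·R2: [0, 0, 5/3, -1/3, 2/3]
R4 ← R4 + (1/2)·R3: [0, 0, 0, 0, 0]
R5 ← R5 − (1/2)·R3: [0, 0, 0, 0, 0]
Echelon form has 3 nonzero rows, so rank(B) = 3.

3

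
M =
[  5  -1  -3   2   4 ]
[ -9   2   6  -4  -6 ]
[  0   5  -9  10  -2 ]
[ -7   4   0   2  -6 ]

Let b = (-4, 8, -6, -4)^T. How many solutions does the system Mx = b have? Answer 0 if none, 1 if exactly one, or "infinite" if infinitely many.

Row reduce the augmented matrix [M | b].
R2 ← R2 + (9/5)·R1: [0, 1/5, 3/5, -2/5, 6/5, 4/5]
R4 ← R4 + (7/5)·R1: [0, 13/5, -21/5, 24/5, -2/5, -48/5]
R3 ← R3 − (25)·R2: [0, 0, -24, 20, -32, -26]
R4 ← R4 − (13)·R2: [0, 0, -12, 10, -16, -20]
R4 ← R4 − (1/2)·R3: [0, 0, 0, 0, 0, -7]
The echelon form has 4 nonzero rows; the last pivot sits in the augmented column, so rank(M) = 3 but rank([M|b]) = 4.
Since the ranks differ, the system is inconsistent.
It has no solutions.

0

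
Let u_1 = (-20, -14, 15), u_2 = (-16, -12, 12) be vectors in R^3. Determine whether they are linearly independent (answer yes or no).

yes

Form the matrix with these vectors as rows and row reduce.
R2 ← R2 − (4/5)·R1: [0, -4/5, 0]
2 nonzero rows, so the 2 vectors span a space of dimension 2.
Since 2 = 2, the vectors are linearly independent.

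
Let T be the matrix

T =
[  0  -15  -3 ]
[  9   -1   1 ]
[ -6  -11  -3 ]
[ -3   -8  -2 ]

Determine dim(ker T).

Row reduce to echelon form.
Swap R1 ↔ R2
R3 ← R3 + (2/3)·R1: [0, -35/3, -7/3]
R4 ← R4 + (1/3)·R1: [0, -25/3, -5/3]
R3 ← R3 − (7/9)·R2: [0, 0, 0]
R4 ← R4 − (5/9)·R2: [0, 0, 0]
2 nonzero rows, so rank(T) = 2.
T has 3 columns; by rank–nullity, nullity = 3 − 2 = 1.

1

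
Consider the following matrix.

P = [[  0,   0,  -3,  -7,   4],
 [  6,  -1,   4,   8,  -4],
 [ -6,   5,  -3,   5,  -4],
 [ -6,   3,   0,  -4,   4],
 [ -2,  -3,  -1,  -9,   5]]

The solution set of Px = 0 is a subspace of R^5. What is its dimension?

1

Row reduce to echelon form.
Swap R1 ↔ R2
R3 ← R3 + R1: [0, 4, 1, 13, -8]
R4 ← R4 + R1: [0, 2, 4, 4, 0]
R5 ← R5 + (1/3)·R1: [0, -10/3, 1/3, -19/3, 11/3]
Swap R2 ↔ R3
R4 ← R4 − (1/2)·R2: [0, 0, 7/2, -5/2, 4]
R5 ← R5 + (5/6)·R2: [0, 0, 7/6, 9/2, -3]
R4 ← R4 + (7/6)·R3: [0, 0, 0, -32/3, 26/3]
R5 ← R5 + (7/18)·R3: [0, 0, 0, 16/9, -13/9]
R5 ← R5 + (1/6)·R4: [0, 0, 0, 0, 0]
4 nonzero rows, so rank(P) = 4.
P has 5 columns; by rank–nullity, nullity = 5 − 4 = 1.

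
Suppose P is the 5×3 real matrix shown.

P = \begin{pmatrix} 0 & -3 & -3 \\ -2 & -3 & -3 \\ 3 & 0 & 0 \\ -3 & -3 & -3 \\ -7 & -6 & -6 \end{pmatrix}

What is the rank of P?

2

Row reduce to echelon form.
Swap R1 ↔ R2
R3 ← R3 + (3/2)·R1: [0, -9/2, -9/2]
R4 ← R4 − (3/2)·R1: [0, 3/2, 3/2]
R5 ← R5 − (7/2)·R1: [0, 9/2, 9/2]
R3 ← R3 − (3/2)·R2: [0, 0, 0]
R4 ← R4 + (1/2)·R2: [0, 0, 0]
R5 ← R5 + (3/2)·R2: [0, 0, 0]
Echelon form has 2 nonzero rows, so rank(P) = 2.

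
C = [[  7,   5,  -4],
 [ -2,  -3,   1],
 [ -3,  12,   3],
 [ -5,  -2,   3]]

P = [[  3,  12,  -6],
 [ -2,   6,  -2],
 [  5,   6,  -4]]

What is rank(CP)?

2

First compute CP:
[[ -9,  90, -36],
 [  5, -36,  14],
 [-18,  54, -18],
 [  4, -54,  22]]
Now row reduce the product.
R2 ← R2 + (5/9)·R1: [0, 14, -6]
R3 ← R3 − (2)·R1: [0, -126, 54]
R4 ← R4 + (4/9)·R1: [0, -14, 6]
R3 ← R3 + (9)·R2: [0, 0, 0]
R4 ← R4 + R2: [0, 0, 0]
2 nonzero rows, so rank(CP) = 2.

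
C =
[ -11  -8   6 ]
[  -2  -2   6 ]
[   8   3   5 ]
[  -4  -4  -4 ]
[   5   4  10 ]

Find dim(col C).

Row reduce to echelon form.
R2 ← R2 − (2/11)·R1: [0, -6/11, 54/11]
R3 ← R3 + (8/11)·R1: [0, -31/11, 103/11]
R4 ← R4 − (4/11)·R1: [0, -12/11, -68/11]
R5 ← R5 + (5/11)·R1: [0, 4/11, 140/11]
R3 ← R3 − (31/6)·R2: [0, 0, -16]
R4 ← R4 − (2)·R2: [0, 0, -16]
R5 ← R5 + (2/3)·R2: [0, 0, 16]
R4 ← R4 − R3: [0, 0, 0]
R5 ← R5 + R3: [0, 0, 0]
Echelon form has 3 nonzero rows, so rank(C) = 3.
The column space has dimension equal to the rank: 3.

3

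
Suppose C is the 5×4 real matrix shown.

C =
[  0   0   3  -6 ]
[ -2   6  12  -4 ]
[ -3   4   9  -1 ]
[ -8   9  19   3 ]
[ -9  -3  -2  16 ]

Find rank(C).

3

Row reduce to echelon form.
Swap R1 ↔ R2
R3 ← R3 − (3/2)·R1: [0, -5, -9, 5]
R4 ← R4 − (4)·R1: [0, -15, -29, 19]
R5 ← R5 − (9/2)·R1: [0, -30, -56, 34]
Swap R2 ↔ R3
R4 ← R4 − (3)·R2: [0, 0, -2, 4]
R5 ← R5 − (6)·R2: [0, 0, -2, 4]
R4 ← R4 + (2/3)·R3: [0, 0, 0, 0]
R5 ← R5 + (2/3)·R3: [0, 0, 0, 0]
Echelon form has 3 nonzero rows, so rank(C) = 3.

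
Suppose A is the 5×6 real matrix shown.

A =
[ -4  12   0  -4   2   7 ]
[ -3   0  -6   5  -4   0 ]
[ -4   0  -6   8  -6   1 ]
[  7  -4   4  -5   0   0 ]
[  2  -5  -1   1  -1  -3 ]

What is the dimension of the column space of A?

4

Row reduce to echelon form.
R2 ← R2 − (3/4)·R1: [0, -9, -6, 8, -11/2, -21/4]
R3 ← R3 − R1: [0, -12, -6, 12, -8, -6]
R4 ← R4 + (7/4)·R1: [0, 17, 4, -12, 7/2, 49/4]
R5 ← R5 + (1/2)·R1: [0, 1, -1, -1, 0, 1/2]
R3 ← R3 − (4/3)·R2: [0, 0, 2, 4/3, -2/3, 1]
R4 ← R4 + (17/9)·R2: [0, 0, -22/3, 28/9, -62/9, 7/3]
R5 ← R5 + (1/9)·R2: [0, 0, -5/3, -1/9, -11/18, -1/12]
R4 ← R4 + (11/3)·R3: [0, 0, 0, 8, -28/3, 6]
R5 ← R5 + (5/6)·R3: [0, 0, 0, 1, -7/6, 3/4]
R5 ← R5 − (1/8)·R4: [0, 0, 0, 0, 0, 0]
Echelon form has 4 nonzero rows, so rank(A) = 4.
The column space has dimension equal to the rank: 4.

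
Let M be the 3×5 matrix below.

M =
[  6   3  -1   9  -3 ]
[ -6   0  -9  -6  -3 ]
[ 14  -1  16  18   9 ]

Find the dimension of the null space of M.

2

Row reduce to echelon form.
R2 ← R2 + R1: [0, 3, -10, 3, -6]
R3 ← R3 − (7/3)·R1: [0, -8, 55/3, -3, 16]
R3 ← R3 + (8/3)·R2: [0, 0, -25/3, 5, 0]
3 nonzero rows, so rank(M) = 3.
M has 5 columns; by rank–nullity, nullity = 5 − 3 = 2.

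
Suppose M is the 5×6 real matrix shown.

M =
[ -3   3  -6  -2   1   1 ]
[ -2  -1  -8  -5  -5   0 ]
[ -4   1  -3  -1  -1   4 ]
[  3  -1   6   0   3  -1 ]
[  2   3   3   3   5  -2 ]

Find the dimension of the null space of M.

1

Row reduce to echelon form.
R2 ← R2 − (2/3)·R1: [0, -3, -4, -11/3, -17/3, -2/3]
R3 ← R3 − (4/3)·R1: [0, -3, 5, 5/3, -7/3, 8/3]
R4 ← R4 + R1: [0, 2, 0, -2, 4, 0]
R5 ← R5 + (2/3)·R1: [0, 5, -1, 5/3, 17/3, -4/3]
R3 ← R3 − R2: [0, 0, 9, 16/3, 10/3, 10/3]
R4 ← R4 + (2/3)·R2: [0, 0, -8/3, -40/9, 2/9, -4/9]
R5 ← R5 + (5/3)·R2: [0, 0, -23/3, -40/9, -34/9, -22/9]
R4 ← R4 + (8/27)·R3: [0, 0, 0, -232/81, 98/81, 44/81]
R5 ← R5 + (23/27)·R3: [0, 0, 0, 8/81, -76/81, 32/81]
R5 ← R5 + (1/29)·R4: [0, 0, 0, 0, -26/29, 12/29]
5 nonzero rows, so rank(M) = 5.
M has 6 columns; by rank–nullity, nullity = 6 − 5 = 1.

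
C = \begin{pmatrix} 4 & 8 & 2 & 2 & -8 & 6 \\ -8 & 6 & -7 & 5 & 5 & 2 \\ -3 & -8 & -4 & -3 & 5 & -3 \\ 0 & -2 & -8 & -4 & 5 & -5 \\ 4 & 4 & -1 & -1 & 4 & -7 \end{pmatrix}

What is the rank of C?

Row reduce to echelon form.
R2 ← R2 + (2)·R1: [0, 22, -3, 9, -11, 14]
R3 ← R3 + (3/4)·R1: [0, -2, -5/2, -3/2, -1, 3/2]
R5 ← R5 − R1: [0, -4, -3, -3, 12, -13]
R3 ← R3 + (1/11)·R2: [0, 0, -61/22, -15/22, -2, 61/22]
R4 ← R4 + (1/11)·R2: [0, 0, -91/11, -35/11, 4, -41/11]
R5 ← R5 + (2/11)·R2: [0, 0, -39/11, -15/11, 10, -115/11]
R4 ← R4 − (182/61)·R3: [0, 0, 0, -70/61, 608/61, -12]
R5 ← R5 − (78/61)·R3: [0, 0, 0, -30/61, 766/61, -14]
R5 ← R5 − (3/7)·R4: [0, 0, 0, 0, 58/7, -62/7]
Echelon form has 5 nonzero rows, so rank(C) = 5.

5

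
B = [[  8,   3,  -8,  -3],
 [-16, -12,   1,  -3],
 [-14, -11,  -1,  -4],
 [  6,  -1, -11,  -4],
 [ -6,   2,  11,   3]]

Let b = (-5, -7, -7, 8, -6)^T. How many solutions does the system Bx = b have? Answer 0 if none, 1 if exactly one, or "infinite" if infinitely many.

0

Row reduce the augmented matrix [B | b].
R2 ← R2 + (2)·R1: [0, -6, -15, -9, -17]
R3 ← R3 + (7/4)·R1: [0, -23/4, -15, -37/4, -63/4]
R4 ← R4 − (3/4)·R1: [0, -13/4, -5, -7/4, 47/4]
R5 ← R5 + (3/4)·R1: [0, 17/4, 5, 3/4, -39/4]
R3 ← R3 − (23/24)·R2: [0, 0, -5/8, -5/8, 13/24]
R4 ← R4 − (13/24)·R2: [0, 0, 25/8, 25/8, 503/24]
R5 ← R5 + (17/24)·R2: [0, 0, -45/8, -45/8, -523/24]
R4 ← R4 + (5)·R3: [0, 0, 0, 0, 71/3]
R5 ← R5 − (9)·R3: [0, 0, 0, 0, -80/3]
R5 ← R5 + (80/71)·R4: [0, 0, 0, 0, 0]
The echelon form has 4 nonzero rows; the last pivot sits in the augmented column, so rank(B) = 3 but rank([B|b]) = 4.
Since the ranks differ, the system is inconsistent.
It has no solutions.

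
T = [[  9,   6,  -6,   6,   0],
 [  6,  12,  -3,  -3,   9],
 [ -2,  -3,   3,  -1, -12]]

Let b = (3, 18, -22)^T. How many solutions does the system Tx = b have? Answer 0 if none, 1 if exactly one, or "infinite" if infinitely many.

Row reduce the augmented matrix [T | b].
R2 ← R2 − (2/3)·R1: [0, 8, 1, -7, 9, 16]
R3 ← R3 + (2/9)·R1: [0, -5/3, 5/3, 1/3, -12, -64/3]
R3 ← R3 + (5/24)·R2: [0, 0, 15/8, -9/8, -81/8, -18]
The echelon form has 3 nonzero rows, and every pivot lies in the first 5 columns, so rank(T) = rank([T|b]) = 3.
The system is consistent.
rank = 3 < 5 unknowns, so there are infinitely many solutions.

infinite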